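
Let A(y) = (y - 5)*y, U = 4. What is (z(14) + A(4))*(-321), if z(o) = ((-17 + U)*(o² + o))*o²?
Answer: 171761964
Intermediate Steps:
z(o) = o²*(-13*o - 13*o²) (z(o) = ((-17 + 4)*(o² + o))*o² = (-13*(o + o²))*o² = (-13*o - 13*o²)*o² = o²*(-13*o - 13*o²))
A(y) = y*(-5 + y) (A(y) = (-5 + y)*y = y*(-5 + y))
(z(14) + A(4))*(-321) = (13*14³*(-1 - 1*14) + 4*(-5 + 4))*(-321) = (13*2744*(-1 - 14) + 4*(-1))*(-321) = (13*2744*(-15) - 4)*(-321) = (-535080 - 4)*(-321) = -535084*(-321) = 171761964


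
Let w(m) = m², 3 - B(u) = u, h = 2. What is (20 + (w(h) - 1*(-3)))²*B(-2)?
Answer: 3645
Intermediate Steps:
B(u) = 3 - u
(20 + (w(h) - 1*(-3)))²*B(-2) = (20 + (2² - 1*(-3)))²*(3 - 1*(-2)) = (20 + (4 + 3))²*(3 + 2) = (20 + 7)²*5 = 27²*5 = 729*5 = 3645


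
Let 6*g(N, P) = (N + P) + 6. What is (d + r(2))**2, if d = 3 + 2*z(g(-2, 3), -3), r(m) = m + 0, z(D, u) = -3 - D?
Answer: 100/9 ≈ 11.111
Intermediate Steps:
g(N, P) = 1 + N/6 + P/6 (g(N, P) = ((N + P) + 6)/6 = (6 + N + P)/6 = 1 + N/6 + P/6)
r(m) = m
d = -16/3 (d = 3 + 2*(-3 - (1 + (1/6)*(-2) + (1/6)*3)) = 3 + 2*(-3 - (1 - 1/3 + 1/2)) = 3 + 2*(-3 - 1*7/6) = 3 + 2*(-3 - 7/6) = 3 + 2*(-25/6) = 3 - 25/3 = -16/3 ≈ -5.3333)
(d + r(2))**2 = (-16/3 + 2)**2 = (-10/3)**2 = 100/9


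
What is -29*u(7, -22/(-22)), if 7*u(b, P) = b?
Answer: -29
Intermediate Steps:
u(b, P) = b/7
-29*u(7, -22/(-22)) = -29*7/7 = -29*1 = -29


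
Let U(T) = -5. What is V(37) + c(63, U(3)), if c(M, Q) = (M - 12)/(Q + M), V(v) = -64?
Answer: -3661/58 ≈ -63.121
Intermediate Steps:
c(M, Q) = (-12 + M)/(M + Q)
V(37) + c(63, U(3)) = -64 + (-12 + 63)/(63 - 5) = -64 + 51/58 = -3661/58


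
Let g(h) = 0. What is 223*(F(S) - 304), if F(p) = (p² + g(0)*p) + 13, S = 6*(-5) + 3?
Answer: 97674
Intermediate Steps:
S = -27 (S = -30 + 3 = -27)
F(p) = 13 + p² (F(p) = (p² + 0*p) + 13 = (p² + 0) + 13 = p² + 13 = 13 + p²)
223*(F(S) - 304) = 223*((13 + (-27)²) - 304) = 223*((13 + 729) - 304) = 223*(742 - 304) = 223*438 = 97674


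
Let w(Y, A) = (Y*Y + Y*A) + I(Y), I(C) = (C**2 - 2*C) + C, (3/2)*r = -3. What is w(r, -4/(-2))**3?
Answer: 216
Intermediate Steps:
r = -2 (r = (2/3)*(-3) = -2)
I(C) = C**2 - C
w(Y, A) = Y**2 + A*Y + Y*(-1 + Y) (w(Y, A) = (Y*Y + Y*A) + Y*(-1 + Y) = (Y**2 + A*Y) + Y*(-1 + Y) = Y**2 + A*Y + Y*(-1 + Y))
w(r, -4/(-2))**3 = (-2*(-1 - 4/(-2) + 2*(-2)))**3 = (-2*(-1 - 4*(-1/2) - 4))**3 = (-2*(-1 + 2 - 4))**3 = (-2*(-3))**3 = 6**3 = 216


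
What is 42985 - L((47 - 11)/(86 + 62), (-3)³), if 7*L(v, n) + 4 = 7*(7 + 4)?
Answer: 300822/7 ≈ 42975.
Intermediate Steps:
L(v, n) = 73/7 (L(v, n) = -4/7 + (7*(7 + 4))/7 = -4/7 + (7*11)/7 = -4/7 + (⅐)*77 = -4/7 + 11 = 73/7)
42985 - L((47 - 11)/(86 + 62), (-3)³) = 42985 - 1*73/7 = 42985 - 73/7 = 300822/7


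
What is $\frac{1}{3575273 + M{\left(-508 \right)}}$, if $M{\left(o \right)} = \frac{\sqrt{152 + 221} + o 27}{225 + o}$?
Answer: $\frac{286343920925}{1023771567265200252} + \frac{283 \sqrt{373}}{1023771567265200252} \approx 2.797 \cdot 10^{-7}$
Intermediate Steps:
$M{\left(o \right)} = \frac{\sqrt{373} + 27 o}{225 + o}$
$\frac{1}{3575273 + M{\left(-508 \right)}} = \frac{1}{3575273 + \frac{\sqrt{373} + 27 \left(-508\right)}{225 - 508}} = \frac{1}{3575273 + \frac{\sqrt{373} - 13716}{-283}} = \frac{1}{3575273 - \frac{-13716 + \sqrt{373}}{283}} = \frac{1}{3575273 + \left(\frac{13716}{283} - \frac{\sqrt{373}}{283}\right)} = \frac{1}{\frac{1011815975}{283} - \frac{\sqrt{373}}{283}}$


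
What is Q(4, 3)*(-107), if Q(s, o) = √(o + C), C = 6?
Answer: -321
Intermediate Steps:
Q(s, o) = √(6 + o) (Q(s, o) = √(o + 6) = √(6 + o))
Q(4, 3)*(-107) = √(6 + 3)*(-107) = √9*(-107) = 3*(-107) = -321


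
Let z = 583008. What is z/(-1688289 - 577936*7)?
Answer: -583008/5733841 ≈ -0.10168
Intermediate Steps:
z/(-1688289 - 577936*7) = 583008/(-1688289 - 577936*7) = 583008/(-1688289 - 1*4045552) = 583008/(-1688289 - 4045552) = 583008/(-5733841) = 583008*(-1/5733841) = -583008/5733841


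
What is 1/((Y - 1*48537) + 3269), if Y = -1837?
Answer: -1/47105 ≈ -2.1229e-5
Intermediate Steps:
1/((Y - 1*48537) + 3269) = 1/((-1837 - 1*48537) + 3269) = 1/((-1837 - 48537) + 3269) = 1/(-50374 + 3269) = 1/(-47105) = -1/47105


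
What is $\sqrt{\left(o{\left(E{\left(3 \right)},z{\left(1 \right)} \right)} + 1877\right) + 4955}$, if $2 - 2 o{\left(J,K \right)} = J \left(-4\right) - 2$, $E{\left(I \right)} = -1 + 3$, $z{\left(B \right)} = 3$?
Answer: $\sqrt{6838} \approx 82.692$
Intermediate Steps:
$E{\left(I \right)} = 2$
$o{\left(J,K \right)} = 2 + 2 J$ ($o{\left(J,K \right)} = 1 - \frac{J \left(-4\right) - 2}{2} = 1 - \frac{- 4 J - 2}{2} = 1 - \frac{-2 - 4 J}{2} = 1 + \left(1 + 2 J\right) = 2 + 2 J$)
$\sqrt{\left(o{\left(E{\left(3 \right)},z{\left(1 \right)} \right)} + 1877\right) + 4955} = \sqrt{\left(\left(2 + 2 \cdot 2\right) + 1877\right) + 4955} = \sqrt{\left(\left(2 + 4\right) + 1877\right) + 4955} = \sqrt{\left(6 + 1877\right) + 4955} = \sqrt{1883 + 4955} = \sqrt{6838}$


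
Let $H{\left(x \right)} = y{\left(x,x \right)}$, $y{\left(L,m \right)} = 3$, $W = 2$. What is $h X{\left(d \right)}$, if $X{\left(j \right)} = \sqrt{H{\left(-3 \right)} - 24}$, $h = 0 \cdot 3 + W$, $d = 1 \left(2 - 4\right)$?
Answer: $2 i \sqrt{21} \approx 9.1651 i$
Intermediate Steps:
$H{\left(x \right)} = 3$
$d = -2$ ($d = 1 \left(-2\right) = -2$)
$h = 2$ ($h = 0 \cdot 3 + 2 = 0 + 2 = 2$)
$X{\left(j \right)} = i \sqrt{21}$ ($X{\left(j \right)} = \sqrt{3 - 24} = \sqrt{-21} = i \sqrt{21}$)
$h X{\left(d \right)} = 2 i \sqrt{21}$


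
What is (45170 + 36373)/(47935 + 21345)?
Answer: 81543/69280 ≈ 1.1770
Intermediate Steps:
(45170 + 36373)/(47935 + 21345) = 81543/69280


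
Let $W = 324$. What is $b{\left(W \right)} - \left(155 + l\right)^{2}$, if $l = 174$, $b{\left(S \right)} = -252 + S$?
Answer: $-108169$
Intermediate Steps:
$b{\left(W \right)} - \left(155 + l\right)^{2} = \left(-252 + 324\right) - \left(155 + 174\right)^{2} = 72 - 329^{2} = 72 - 108241 = -108169$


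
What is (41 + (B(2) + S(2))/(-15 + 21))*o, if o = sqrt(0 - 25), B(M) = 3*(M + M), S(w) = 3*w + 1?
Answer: 1325*I/6 ≈ 220.83*I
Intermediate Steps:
S(w) = 1 + 3*w
B(M) = 6*M (B(M) = 3*(2*M) = 6*M)
o = 5*I (o = sqrt(-25) = 5*I ≈ 5.0*I)
(41 + (B(2) + S(2))/(-15 + 21))*o = (41 + (6*2 + (1 + 3*2))/(-15 + 21))*(5*I) = (41 + (12 + (1 + 6))/6)*(5*I) = (41 + (12 + 7)*(1/6))*(5*I) = (41 + 19*(1/6))*(5*I) = (41 + 19/6)*(5*I) = 265*(5*I)/6 = 1325*I/6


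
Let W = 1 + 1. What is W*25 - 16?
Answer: 34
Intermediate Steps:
W = 2
W*25 - 16 = 2*25 - 16 = 50 - 16 = 34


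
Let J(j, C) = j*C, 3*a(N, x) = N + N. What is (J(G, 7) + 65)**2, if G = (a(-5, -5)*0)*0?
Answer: 4225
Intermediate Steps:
a(N, x) = 2*N/3 (a(N, x) = (N + N)/3 = (2*N)/3 = 2*N/3)
G = 0 (G = (((2/3)*(-5))*0)*0 = -10/3*0*0 = 0*0 = 0)
J(j, C) = C*j
(J(G, 7) + 65)**2 = (7*0 + 65)**2 = (0 + 65)**2 = 65**2 = 4225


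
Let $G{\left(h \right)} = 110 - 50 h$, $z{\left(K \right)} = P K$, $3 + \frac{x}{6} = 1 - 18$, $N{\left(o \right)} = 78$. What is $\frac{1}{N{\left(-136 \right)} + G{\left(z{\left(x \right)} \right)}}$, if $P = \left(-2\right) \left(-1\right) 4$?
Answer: $\frac{1}{48188} \approx 2.0752 \cdot 10^{-5}$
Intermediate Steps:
$P = 8$ ($P = 2 \cdot 4 = 8$)
$x = -120$ ($x = -18 + 6 \left(1 - 18\right) = -18 + 6 \left(-17\right) = -18 - 102 = -120$)
$z{\left(K \right)} = 8 K$
$\frac{1}{N{\left(-136 \right)} + G{\left(z{\left(x \right)} \right)}} = \frac{1}{78 - \left(-110 + 50 \cdot 8 \left(-120\right)\right)} = \frac{1}{78 + \left(110 - -48000\right)} = \frac{1}{78 + \left(110 + 48000\right)} = \frac{1}{78 + 48110} = \frac{1}{48188}$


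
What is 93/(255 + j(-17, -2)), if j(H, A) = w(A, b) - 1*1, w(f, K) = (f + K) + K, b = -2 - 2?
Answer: 93/244 ≈ 0.38115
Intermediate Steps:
b = -4
w(f, K) = f + 2*K (w(f, K) = (K + f) + K = f + 2*K)
j(H, A) = -9 + A (j(H, A) = (A + 2*(-4)) - 1*1 = (A - 8) - 1 = (-8 + A) - 1 = -9 + A)
93/(255 + j(-17, -2)) = 93/(255 + (-9 - 2)) = 93/(255 - 11) = 93/244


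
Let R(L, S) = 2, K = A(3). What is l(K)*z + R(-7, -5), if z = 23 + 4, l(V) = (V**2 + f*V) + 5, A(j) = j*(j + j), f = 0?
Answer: 8885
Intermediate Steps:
A(j) = 2*j**2 (A(j) = j*(2*j) = 2*j**2)
K = 18 (K = 2*3**2 = 2*9 = 18)
l(V) = 5 + V**2 (l(V) = (V**2 + 0*V) + 5 = (V**2 + 0) + 5 = V**2 + 5 = 5 + V**2)
z = 27
l(K)*z + R(-7, -5) = (5 + 18**2)*27 + 2 = (5 + 324)*27 + 2 = 329*27 + 2 = 8883 + 2 = 8885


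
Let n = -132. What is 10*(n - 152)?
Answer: -2840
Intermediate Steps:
10*(n - 152) = 10*(-132 - 152) = 10*(-284) = -2840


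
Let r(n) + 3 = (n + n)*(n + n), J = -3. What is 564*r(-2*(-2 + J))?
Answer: 223908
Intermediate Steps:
r(n) = -3 + 4*n² (r(n) = -3 + (n + n)*(n + n) = -3 + (2*n)*(2*n) = -3 + 4*n²)
564*r(-2*(-2 + J)) = 564*(-3 + 4*(-2*(-2 - 3))²) = 564*(-3 + 4*(-2*(-5))²) = 564*(-3 + 4*10²) = 564*(-3 + 4*100) = 564*(-3 + 400) = 564*397 = 223908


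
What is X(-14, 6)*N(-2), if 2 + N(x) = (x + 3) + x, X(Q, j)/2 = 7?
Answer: -42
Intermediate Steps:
X(Q, j) = 14 (X(Q, j) = 2*7 = 14)
N(x) = 1 + 2*x (N(x) = -2 + ((x + 3) + x) = -2 + ((3 + x) + x) = -2 + (3 + 2*x) = 1 + 2*x)
X(-14, 6)*N(-2) = 14*(1 + 2*(-2)) = 14*(1 - 4) = 14*(-3) = -42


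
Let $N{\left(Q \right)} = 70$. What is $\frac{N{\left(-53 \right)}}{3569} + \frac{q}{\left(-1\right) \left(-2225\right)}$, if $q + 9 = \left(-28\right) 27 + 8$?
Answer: $- \frac{2545983}{7941025} \approx -0.32061$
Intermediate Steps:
$q = -757$ ($q = -9 + \left(\left(-28\right) 27 + 8\right) = -9 + \left(-756 + 8\right) = -9 - 748 = -757$)
$\frac{N{\left(-53 \right)}}{3569} + \frac{q}{\left(-1\right) \left(-2225\right)} = \frac{70}{3569} - \frac{757}{\left(-1\right) \left(-2225\right)} = 70 \cdot \frac{1}{3569} - \frac{757}{2225} = \frac{70}{3569} - \frac{757}{2225} = - \frac{2545983}{7941025}$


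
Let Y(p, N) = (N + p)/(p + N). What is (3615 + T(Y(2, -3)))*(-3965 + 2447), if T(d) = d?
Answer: -5489088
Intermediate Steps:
Y(p, N) = 1 (Y(p, N) = (N + p)/(N + p) = 1)
(3615 + T(Y(2, -3)))*(-3965 + 2447) = (3615 + 1)*(-3965 + 2447) = 3616*(-1518) = -5489088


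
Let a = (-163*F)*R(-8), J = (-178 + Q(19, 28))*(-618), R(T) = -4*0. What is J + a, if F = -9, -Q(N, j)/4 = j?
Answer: 179220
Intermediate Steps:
R(T) = 0
Q(N, j) = -4*j
J = 179220 (J = (-178 - 4*28)*(-618) = (-178 - 112)*(-618) = -290*(-618) = 179220)
a = 0 (a = -163*(-9)*0 = 1467*0 = 0)
J + a = 179220 + 0 = 179220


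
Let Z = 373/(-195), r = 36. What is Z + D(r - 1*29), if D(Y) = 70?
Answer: 13277/195 ≈ 68.087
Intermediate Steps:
Z = -373/195 (Z = 373*(-1/195) = -373/195 ≈ -1.9128)
Z + D(r - 1*29) = -373/195 + 70 = 13277/195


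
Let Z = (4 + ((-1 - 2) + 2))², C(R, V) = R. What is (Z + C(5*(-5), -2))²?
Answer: 256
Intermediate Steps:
Z = 9 (Z = (4 + (-3 + 2))² = (4 - 1)² = 3² = 9)
(Z + C(5*(-5), -2))² = (9 + 5*(-5))² = (9 - 25)² = (-16)² = 256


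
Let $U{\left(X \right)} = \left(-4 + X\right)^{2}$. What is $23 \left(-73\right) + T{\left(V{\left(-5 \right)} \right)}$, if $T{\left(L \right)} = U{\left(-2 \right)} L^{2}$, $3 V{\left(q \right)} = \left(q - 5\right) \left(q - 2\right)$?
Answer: $17921$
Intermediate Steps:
$V{\left(q \right)} = \frac{\left(-5 + q\right) \left(-2 + q\right)}{3}$ ($V{\left(q \right)} = \frac{\left(q - 5\right) \left(q - 2\right)}{3} = \frac{\left(-5 + q\right) \left(-2 + q\right)}{3}$)
$T{\left(L \right)} = 36 L^{2}$ ($T{\left(L \right)} = \left(-4 - 2\right)^{2} L^{2} = \left(-6\right)^{2} L^{2} = 36 L^{2}$)
$23 \left(-73\right) + T{\left(V{\left(-5 \right)} \right)} = 23 \left(-73\right) + 36 \left(\frac{10}{3} - - \frac{35}{3} + \frac{\left(-5\right)^{2}}{3}\right)^{2} = -1679 + 36 \left(\frac{10}{3} + \frac{35}{3} + \frac{1}{3} \cdot 25\right)^{2} = -1679 + 36 \left(\frac{10}{3} + \frac{35}{3} + \frac{25}{3}\right)^{2} = -1679 + 36 \left(\frac{70}{3}\right)^{2} = -1679 + 36 \cdot \frac{4900}{9} = -1679 + 19600 = 17921$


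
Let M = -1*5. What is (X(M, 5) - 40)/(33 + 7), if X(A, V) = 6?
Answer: -17/20 ≈ -0.85000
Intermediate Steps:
M = -5
(X(M, 5) - 40)/(33 + 7) = (6 - 40)/(33 + 7) = -34/40 = -34*1/40 = -17/20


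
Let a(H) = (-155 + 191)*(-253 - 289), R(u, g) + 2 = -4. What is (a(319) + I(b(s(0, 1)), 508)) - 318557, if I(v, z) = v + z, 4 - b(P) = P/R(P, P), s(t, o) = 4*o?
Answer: -1012669/3 ≈ -3.3756e+5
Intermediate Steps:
R(u, g) = -6 (R(u, g) = -2 - 4 = -6)
a(H) = -19512 (a(H) = 36*(-542) = -19512)
b(P) = 4 + P/6 (b(P) = 4 - P/(-6) = 4 - P*(-1)/6 = 4 - (-1)*P/6 = 4 + P/6)
(a(319) + I(b(s(0, 1)), 508)) - 318557 = (-19512 + ((4 + (4*1)/6) + 508)) - 318557 = (-19512 + ((4 + (⅙)*4) + 508)) - 318557 = (-19512 + ((4 + ⅔) + 508)) - 318557 = (-19512 + (14/3 + 508)) - 318557 = (-19512 + 1538/3) - 318557 = -56998/3 - 318557 = -1012669/3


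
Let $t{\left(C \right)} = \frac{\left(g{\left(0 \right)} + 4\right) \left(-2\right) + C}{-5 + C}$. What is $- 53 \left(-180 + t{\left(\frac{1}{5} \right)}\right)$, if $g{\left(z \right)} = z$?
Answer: $\frac{75631}{8} \approx 9453.9$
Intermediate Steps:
$t{\left(C \right)} = \frac{-8 + C}{-5 + C}$ ($t{\left(C \right)} = \frac{\left(0 + 4\right) \left(-2\right) + C}{-5 + C} = \frac{4 \left(-2\right) + C}{-5 + C} = \frac{-8 + C}{-5 + C}$)
$- 53 \left(-180 + t{\left(\frac{1}{5} \right)}\right) = - 53 \left(-180 + \frac{-8 + \frac{1}{5}}{-5 + \frac{1}{5}}\right) = - 53 \left(-180 + \frac{1}{- \frac{24}{5}} \left(- \frac{39}{5}\right)\right) = - 53 \left(-180 - - \frac{13}{8}\right) = - 53 \left(-180 + \frac{13}{8}\right) = \left(-53\right) \left(- \frac{1427}{8}\right) = \frac{75631}{8}$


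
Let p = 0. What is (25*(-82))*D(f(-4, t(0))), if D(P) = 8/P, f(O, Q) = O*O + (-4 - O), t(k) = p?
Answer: -1025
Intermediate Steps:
t(k) = 0
f(O, Q) = -4 + O**2 - O (f(O, Q) = O**2 + (-4 - O) = -4 + O**2 - O)
(25*(-82))*D(f(-4, t(0))) = (25*(-82))*(8/(-4 + (-4)**2 - 1*(-4))) = -16400/(-4 + 16 + 4) = -16400/16 = -2050*1/2 = -1025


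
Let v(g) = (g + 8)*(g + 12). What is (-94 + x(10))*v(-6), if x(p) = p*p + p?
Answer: 192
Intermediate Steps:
v(g) = (8 + g)*(12 + g)
x(p) = p + p**2 (x(p) = p**2 + p = p + p**2)
(-94 + x(10))*v(-6) = (-94 + 10*(1 + 10))*(96 + (-6)**2 + 20*(-6)) = (-94 + 10*11)*(96 + 36 - 120) = (-94 + 110)*12 = 16*12 = 192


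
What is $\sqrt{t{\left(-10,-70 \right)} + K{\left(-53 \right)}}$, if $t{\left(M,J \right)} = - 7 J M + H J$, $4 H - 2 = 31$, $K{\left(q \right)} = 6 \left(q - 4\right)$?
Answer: $\frac{i \sqrt{23278}}{2} \approx 76.286 i$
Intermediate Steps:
$K{\left(q \right)} = -24 + 6 q$ ($K{\left(q \right)} = 6 \left(-4 + q\right) = -24 + 6 q$)
$H = \frac{33}{4}$ ($H = \frac{1}{2} + \frac{1}{4} \cdot 31 = \frac{1}{2} + \frac{31}{4} = \frac{33}{4} \approx 8.25$)
$t{\left(M,J \right)} = \frac{33 J}{4} - 7 J M$ ($t{\left(M,J \right)} = - 7 J M + \frac{33 J}{4} = \frac{33 J}{4} - 7 J M$)
$\sqrt{t{\left(-10,-70 \right)} + K{\left(-53 \right)}} = \sqrt{\frac{1}{4} \left(-70\right) \left(33 - -280\right) + \left(-24 + 6 \left(-53\right)\right)} = \sqrt{\frac{1}{4} \left(-70\right) \left(33 + 280\right) - 342} = \sqrt{\frac{1}{4} \left(-70\right) 313 - 342} = \sqrt{- \frac{10955}{2} - 342} = \sqrt{- \frac{11639}{2}} = \frac{i \sqrt{23278}}{2}$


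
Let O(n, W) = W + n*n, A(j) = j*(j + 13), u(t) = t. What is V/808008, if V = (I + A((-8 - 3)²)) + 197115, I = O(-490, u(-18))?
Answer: 151137/269336 ≈ 0.56115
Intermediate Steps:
A(j) = j*(13 + j)
O(n, W) = W + n²
I = 240082 (I = -18 + (-490)² = -18 + 240100 = 240082)
V = 453411 (V = (240082 + (-8 - 3)²*(13 + (-8 - 3)²)) + 197115 = (240082 + (-11)²*(13 + (-11)²)) + 197115 = (240082 + 121*(13 + 121)) + 197115 = (240082 + 121*134) + 197115 = (240082 + 16214) + 197115 = 256296 + 197115 = 453411)
V/808008 = 453411/808008 = 453411*(1/808008) = 151137/269336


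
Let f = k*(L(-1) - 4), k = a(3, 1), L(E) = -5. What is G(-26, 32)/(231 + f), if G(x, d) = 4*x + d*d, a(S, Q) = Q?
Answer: 460/111 ≈ 4.1441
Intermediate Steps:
k = 1
G(x, d) = d² + 4*x (G(x, d) = 4*x + d² = d² + 4*x)
f = -9 (f = 1*(-5 - 4) = 1*(-9) = -9)
G(-26, 32)/(231 + f) = (32² + 4*(-26))/(231 - 9) = (1024 - 104)/222 = 920*(1/222) = 460/111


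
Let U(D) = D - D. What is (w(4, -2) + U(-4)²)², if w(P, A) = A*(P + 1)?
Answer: 100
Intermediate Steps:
U(D) = 0
w(P, A) = A*(1 + P)
(w(4, -2) + U(-4)²)² = (-2*(1 + 4) + 0²)² = (-2*5 + 0)² = (-10 + 0)² = (-10)² = 100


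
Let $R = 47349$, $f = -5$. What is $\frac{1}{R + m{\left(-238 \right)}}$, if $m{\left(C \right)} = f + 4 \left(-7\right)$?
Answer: $\frac{1}{47316} \approx 2.1135 \cdot 10^{-5}$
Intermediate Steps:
$m{\left(C \right)} = -33$ ($m{\left(C \right)} = -5 + 4 \left(-7\right) = -5 - 28 = -33$)
$\frac{1}{R + m{\left(-238 \right)}} = \frac{1}{47349 - 33} = \frac{1}{47316}$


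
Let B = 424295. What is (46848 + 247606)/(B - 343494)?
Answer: 294454/80801 ≈ 3.6442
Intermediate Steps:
(46848 + 247606)/(B - 343494) = (46848 + 247606)/(424295 - 343494) = 294454/80801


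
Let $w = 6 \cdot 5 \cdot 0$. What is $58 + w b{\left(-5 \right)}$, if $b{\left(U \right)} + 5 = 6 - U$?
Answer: $58$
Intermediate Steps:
$w = 0$ ($w = 30 \cdot 0 = 0$)
$b{\left(U \right)} = 1 - U$ ($b{\left(U \right)} = -5 - \left(-6 + U\right) = 1 - U$)
$58 + w b{\left(-5 \right)} = 58 + 0 \left(1 - -5\right) = 58 + 0 \left(1 + 5\right) = 58 + 0 \cdot 6 = 58 + 0 = 58$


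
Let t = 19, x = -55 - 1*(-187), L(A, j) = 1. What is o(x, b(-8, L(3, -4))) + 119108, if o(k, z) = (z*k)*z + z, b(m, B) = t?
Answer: 166779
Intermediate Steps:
x = 132 (x = -55 + 187 = 132)
b(m, B) = 19
o(k, z) = z + k*z**2 (o(k, z) = (k*z)*z + z = k*z**2 + z = z + k*z**2)
o(x, b(-8, L(3, -4))) + 119108 = 19*(1 + 132*19) + 119108 = 19*(1 + 2508) + 119108 = 19*2509 + 119108 = 47671 + 119108 = 166779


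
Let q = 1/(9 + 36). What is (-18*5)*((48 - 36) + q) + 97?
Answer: -985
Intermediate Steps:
q = 1/45 ≈ 0.022222
(-18*5)*((48 - 36) + q) + 97 = (-18*5)*((48 - 36) + 1/45) + 97 = -90*(12 + 1/45) + 97 = -90*541/45 + 97 = -1082 + 97 = -985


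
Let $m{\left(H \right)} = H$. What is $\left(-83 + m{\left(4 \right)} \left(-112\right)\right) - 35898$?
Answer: $-36429$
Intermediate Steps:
$\left(-83 + m{\left(4 \right)} \left(-112\right)\right) - 35898 = \left(-83 + 4 \left(-112\right)\right) - 35898 = \left(-83 - 448\right) - 35898 = -531 - 35898 = -36429$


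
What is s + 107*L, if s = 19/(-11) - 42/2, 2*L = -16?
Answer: -9666/11 ≈ -878.73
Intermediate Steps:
L = -8 (L = (1/2)*(-16) = -8)
s = -250/11 (s = 19*(-1/11) - 42*1/2 = -19/11 - 21 = -250/11 ≈ -22.727)
s + 107*L = -250/11 + 107*(-8) = -250/11 - 856 = -9666/11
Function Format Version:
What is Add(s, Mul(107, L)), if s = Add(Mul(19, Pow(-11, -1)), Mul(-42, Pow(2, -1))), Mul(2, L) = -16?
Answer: Rational(-9666, 11) ≈ -878.73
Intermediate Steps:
L = -8 (L = Mul(Rational(1, 2), -16) = -8)
s = Rational(-250, 11) (s = Add(Mul(19, Rational(-1, 11)), Mul(-42, Rational(1, 2))) = Add(Rational(-19, 11), -21) = Rational(-250, 11) ≈ -22.727)
Add(s, Mul(107, L)) = Add(Rational(-250, 11), Mul(107, -8)) = Add(Rational(-250, 11), -856) = Rational(-9666, 11)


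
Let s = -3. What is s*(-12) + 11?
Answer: 47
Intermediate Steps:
s*(-12) + 11 = -3*(-12) + 11 = 36 + 11 = 47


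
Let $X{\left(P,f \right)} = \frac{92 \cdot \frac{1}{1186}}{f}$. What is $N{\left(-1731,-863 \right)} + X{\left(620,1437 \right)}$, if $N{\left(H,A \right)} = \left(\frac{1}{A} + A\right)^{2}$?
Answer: $\frac{472667574916818274}{634648200429} \approx 7.4477 \cdot 10^{5}$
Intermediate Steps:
$X{\left(P,f \right)} = \frac{46}{593 f}$ ($X{\left(P,f \right)} = \frac{92 \cdot \frac{1}{1186}}{f} = \frac{46}{593 f}$)
$N{\left(H,A \right)} = \left(A + \frac{1}{A}\right)^{2}$
$N{\left(-1731,-863 \right)} + X{\left(620,1437 \right)} = \frac{\left(1 + \left(-863\right)^{2}\right)^{2}}{744769} + \frac{46}{593 \cdot 1437} = \frac{\left(1 + 744769\right)^{2}}{744769} + \frac{46}{593} \cdot \frac{1}{1437} = \frac{744770^{2}}{744769} + \frac{46}{852141} = \frac{1}{744769} \cdot 554682352900 + \frac{46}{852141} = \frac{554682352900}{744769} + \frac{46}{852141} = \frac{472667574916818274}{634648200429}$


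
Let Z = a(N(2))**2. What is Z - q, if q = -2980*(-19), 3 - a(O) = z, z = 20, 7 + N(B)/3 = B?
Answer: -56331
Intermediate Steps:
N(B) = -21 + 3*B
a(O) = -17 (a(O) = 3 - 1*20 = 3 - 20 = -17)
q = 56620
Z = 289 (Z = (-17)**2 = 289)
Z - q = 289 - 1*56620 = 289 - 56620 = -56331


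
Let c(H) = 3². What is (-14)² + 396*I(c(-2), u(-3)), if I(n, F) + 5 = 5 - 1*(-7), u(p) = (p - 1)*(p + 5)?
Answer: 2968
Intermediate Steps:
c(H) = 9
u(p) = (-1 + p)*(5 + p)
I(n, F) = 7 (I(n, F) = -5 + (5 - 1*(-7)) = -5 + (5 + 7) = -5 + 12 = 7)
(-14)² + 396*I(c(-2), u(-3)) = (-14)² + 396*7 = 196 + 2772 = 2968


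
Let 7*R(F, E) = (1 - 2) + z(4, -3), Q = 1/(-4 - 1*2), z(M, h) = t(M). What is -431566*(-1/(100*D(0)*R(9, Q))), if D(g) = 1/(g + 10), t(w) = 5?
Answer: 1510481/20 ≈ 75524.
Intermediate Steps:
z(M, h) = 5
D(g) = 1/(10 + g)
Q = -1/6 (Q = 1/(-4 - 2) = 1/(-6) = -1/6 ≈ -0.16667)
R(F, E) = 4/7 (R(F, E) = ((1 - 2) + 5)/7 = (-1 + 5)/7 = (1/7)*4 = 4/7)
-431566*(-1/(100*D(0)*R(9, Q))) = -431566/(((4/7)/(10 + 0))*(-100)) = -431566/(((4/7)/10)*(-100)) = -431566/(((1/10)*(4/7))*(-100)) = -431566/((2/35)*(-100)) = -431566/(-40/7) = -431566*(-7/40) = 1510481/20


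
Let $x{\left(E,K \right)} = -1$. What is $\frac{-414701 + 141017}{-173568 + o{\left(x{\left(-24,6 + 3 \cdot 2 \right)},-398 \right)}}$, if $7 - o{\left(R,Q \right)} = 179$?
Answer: $\frac{68421}{43435} \approx 1.5753$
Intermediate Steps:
$o{\left(R,Q \right)} = -172$ ($o{\left(R,Q \right)} = 7 - 179 = -172$)
$\frac{-414701 + 141017}{-173568 + o{\left(x{\left(-24,6 + 3 \cdot 2 \right)},-398 \right)}} = \frac{-414701 + 141017}{-173568 - 172} = - \frac{273684}{-173740} = \left(-273684\right) \left(- \frac{1}{173740}\right) = \frac{68421}{43435}$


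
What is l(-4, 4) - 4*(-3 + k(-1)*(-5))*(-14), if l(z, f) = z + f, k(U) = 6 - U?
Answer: -2128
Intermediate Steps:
l(z, f) = f + z
l(-4, 4) - 4*(-3 + k(-1)*(-5))*(-14) = (4 - 4) - 4*(-3 + (6 - 1*(-1))*(-5))*(-14) = 0 - 4*(-3 + (6 + 1)*(-5))*(-14) = 0 - 4*(-3 + 7*(-5))*(-14) = 0 - 4*(-3 - 35)*(-14) = 0 - 4*(-38)*(-14) = 0 + 152*(-14) = 0 - 2128 = -2128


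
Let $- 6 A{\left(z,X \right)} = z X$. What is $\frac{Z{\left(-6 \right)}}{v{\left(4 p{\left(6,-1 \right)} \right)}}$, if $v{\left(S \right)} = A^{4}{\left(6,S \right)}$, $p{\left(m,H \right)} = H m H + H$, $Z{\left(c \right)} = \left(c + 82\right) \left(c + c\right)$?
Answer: $- \frac{57}{10000} \approx -0.0057$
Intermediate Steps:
$Z{\left(c \right)} = 2 c \left(82 + c\right)$ ($Z{\left(c \right)} = \left(82 + c\right) 2 c = 2 c \left(82 + c\right)$)
$A{\left(z,X \right)} = - \frac{X z}{6}$ ($A{\left(z,X \right)} = - \frac{z X}{6} = - \frac{X z}{6}$)
$p{\left(m,H \right)} = H + m H^{2}$ ($p{\left(m,H \right)} = m H^{2} + H = H + m H^{2}$)
$v{\left(S \right)} = S^{4}$ ($v{\left(S \right)} = \left(\left(- \frac{1}{6}\right) S 6\right)^{4} = \left(- S\right)^{4} = S^{4}$)
$\frac{Z{\left(-6 \right)}}{v{\left(4 p{\left(6,-1 \right)} \right)}} = \frac{2 \left(-6\right) \left(82 - 6\right)}{\left(4 \left(- (1 - 6)\right)\right)^{4}} = \frac{2 \left(-6\right) 76}{\left(4 \left(- (1 - 6)\right)\right)^{4}} = - \frac{912}{\left(4 \left(\left(-1\right) \left(-5\right)\right)\right)^{4}} = - \frac{912}{\left(4 \cdot 5\right)^{4}} = - \frac{912}{20^{4}} = - \frac{912}{160000} = \left(-912\right) \frac{1}{160000} = - \frac{57}{10000}$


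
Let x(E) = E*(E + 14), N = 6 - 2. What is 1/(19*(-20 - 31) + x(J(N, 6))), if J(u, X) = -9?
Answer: -1/1014 ≈ -0.00098619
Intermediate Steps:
N = 4
x(E) = E*(14 + E)
1/(19*(-20 - 31) + x(J(N, 6))) = 1/(19*(-20 - 31) - 9*(14 - 9)) = 1/(19*(-51) - 9*5) = 1/(-969 - 45) = 1/(-1014) = -1/1014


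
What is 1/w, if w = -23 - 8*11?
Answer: -1/111 ≈ -0.0090090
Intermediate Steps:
w = -111 (w = -23 - 88 = -111)
1/w = 1/(-111) = -1/111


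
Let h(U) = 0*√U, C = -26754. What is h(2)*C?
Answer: 0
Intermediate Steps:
h(U) = 0
h(2)*C = 0*(-26754) = 0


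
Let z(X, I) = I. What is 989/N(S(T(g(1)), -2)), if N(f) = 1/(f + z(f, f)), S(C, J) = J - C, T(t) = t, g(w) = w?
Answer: -5934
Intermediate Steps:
N(f) = 1/(2*f) (N(f) = 1/(f + f) = 1/(2*f))
989/N(S(T(g(1)), -2)) = 989/((1/(2*(-2 - 1*1)))) = 989/((1/(2*(-2 - 1)))) = 989/(((1/2)/(-3))) = 989/(((1/2)*(-1/3))) = 989/(-1/6) = 989*(-6) = -5934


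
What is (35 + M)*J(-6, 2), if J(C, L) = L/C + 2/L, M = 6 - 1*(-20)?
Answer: 122/3 ≈ 40.667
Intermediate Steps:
M = 26 (M = 6 + 20 = 26)
J(C, L) = 2/L + L/C
(35 + M)*J(-6, 2) = (35 + 26)*(2/2 + 2/(-6)) = 61*(2*(½) + 2*(-⅙)) = 61*(1 - ⅓) = 61*(⅔) = 122/3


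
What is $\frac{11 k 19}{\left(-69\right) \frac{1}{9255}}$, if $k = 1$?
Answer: $- \frac{644765}{23} \approx -28033.0$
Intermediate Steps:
$\frac{11 k 19}{\left(-69\right) \frac{1}{9255}} = \frac{11 \cdot 1 \cdot 19}{\left(-69\right) \frac{1}{9255}} = \frac{11 \cdot 19}{\left(-69\right) \frac{1}{9255}} = \frac{209}{- \frac{23}{3085}} = 209 \left(- \frac{3085}{23}\right) = - \frac{644765}{23}$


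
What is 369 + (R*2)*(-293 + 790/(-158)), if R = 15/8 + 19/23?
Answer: -57079/46 ≈ -1240.8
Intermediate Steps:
R = 497/184 (R = 15*(⅛) + 19*(1/23) = 15/8 + 19/23 = 497/184 ≈ 2.7011)
369 + (R*2)*(-293 + 790/(-158)) = 369 + ((497/184)*2)*(-293 + 790/(-158)) = 369 + 497*(-293 + 790*(-1/158))/92 = 369 + 497*(-293 - 5)/92 = 369 + (497/92)*(-298) = 369 - 74053/46 = -57079/46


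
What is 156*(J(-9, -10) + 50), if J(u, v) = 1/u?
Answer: 23348/3 ≈ 7782.7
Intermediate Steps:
156*(J(-9, -10) + 50) = 156*(1/(-9) + 50) = 156*(-1/9 + 50) = 156*(449/9) = 23348/3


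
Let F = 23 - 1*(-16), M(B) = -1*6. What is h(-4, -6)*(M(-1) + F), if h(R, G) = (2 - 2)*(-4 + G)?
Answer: 0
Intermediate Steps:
h(R, G) = 0 (h(R, G) = 0*(-4 + G) = 0)
M(B) = -6
F = 39 (F = 23 + 16 = 39)
h(-4, -6)*(M(-1) + F) = 0*(-6 + 39) = 0*33 = 0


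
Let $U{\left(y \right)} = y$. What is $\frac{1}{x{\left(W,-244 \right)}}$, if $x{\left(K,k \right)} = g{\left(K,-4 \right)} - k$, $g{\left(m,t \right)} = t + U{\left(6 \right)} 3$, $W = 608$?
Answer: $\frac{1}{258} \approx 0.003876$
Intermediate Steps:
$g{\left(m,t \right)} = 18 + t$ ($g{\left(m,t \right)} = t + 6 \cdot 3 = t + 18 = 18 + t$)
$x{\left(K,k \right)} = 14 - k$ ($x{\left(K,k \right)} = \left(18 - 4\right) - k = 14 - k$)
$\frac{1}{x{\left(W,-244 \right)}} = \frac{1}{14 - -244} = \frac{1}{14 + 244} = \frac{1}{258}$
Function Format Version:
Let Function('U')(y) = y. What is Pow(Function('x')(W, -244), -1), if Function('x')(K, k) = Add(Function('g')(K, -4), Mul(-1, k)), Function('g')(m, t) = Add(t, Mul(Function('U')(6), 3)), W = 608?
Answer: Rational(1, 258) ≈ 0.0038760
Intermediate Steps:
Function('g')(m, t) = Add(18, t) (Function('g')(m, t) = Add(t, Mul(6, 3)) = Add(t, 18) = Add(18, t))
Function('x')(K, k) = Add(14, Mul(-1, k)) (Function('x')(K, k) = Add(Add(18, -4), Mul(-1, k)) = Add(14, Mul(-1, k)))
Pow(Function('x')(W, -244), -1) = Pow(Add(14, Mul(-1, -244)), -1) = Pow(Add(14, 244), -1) = Pow(258, -1) = Rational(1, 258)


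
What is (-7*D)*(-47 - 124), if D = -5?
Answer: -5985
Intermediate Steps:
(-7*D)*(-47 - 124) = (-7*(-5))*(-47 - 124) = 35*(-171) = -5985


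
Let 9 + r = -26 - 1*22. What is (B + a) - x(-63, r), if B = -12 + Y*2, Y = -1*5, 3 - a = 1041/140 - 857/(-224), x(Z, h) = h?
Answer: 29947/1120 ≈ 26.738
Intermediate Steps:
r = -57 (r = -9 + (-26 - 1*22) = -9 + (-26 - 22) = -9 - 48 = -57)
a = -9253/1120 (a = 3 - (1041/140 - 857/(-224)) = 3 - (1041*(1/140) - 857*(-1/224)) = 3 - (1041/140 + 857/224) = 3 - 1*12613/1120 = 3 - 12613/1120 = -9253/1120 ≈ -8.2616)
Y = -5
B = -22 (B = -12 - 5*2 = -12 - 10 = -22)
(B + a) - x(-63, r) = (-22 - 9253/1120) - 1*(-57) = -33893/1120 + 57 = 29947/1120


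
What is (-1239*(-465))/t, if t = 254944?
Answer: 18585/8224 ≈ 2.2598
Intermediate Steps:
(-1239*(-465))/t = -1239*(-465)/254944 = 576135*(1/254944) = 18585/8224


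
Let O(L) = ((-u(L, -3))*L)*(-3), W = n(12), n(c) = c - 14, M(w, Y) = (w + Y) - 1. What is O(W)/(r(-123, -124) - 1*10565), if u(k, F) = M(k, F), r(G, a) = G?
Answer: -9/2672 ≈ -0.0033683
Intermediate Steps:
M(w, Y) = -1 + Y + w (M(w, Y) = (Y + w) - 1 = -1 + Y + w)
u(k, F) = -1 + F + k
n(c) = -14 + c
W = -2 (W = -14 + 12 = -2)
O(L) = -3*L*(4 - L) (O(L) = ((-(-1 - 3 + L))*L)*(-3) = ((-(-4 + L))*L)*(-3) = ((4 - L)*L)*(-3) = (L*(4 - L))*(-3) = -3*L*(4 - L))
O(W)/(r(-123, -124) - 1*10565) = (3*(-2)*(-4 - 2))/(-123 - 1*10565) = (3*(-2)*(-6))/(-123 - 10565) = 36/(-10688) = 36*(-1/10688) = -9/2672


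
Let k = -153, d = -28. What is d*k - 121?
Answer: 4163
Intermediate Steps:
d*k - 121 = -28*(-153) - 121 = 4284 - 121 = 4163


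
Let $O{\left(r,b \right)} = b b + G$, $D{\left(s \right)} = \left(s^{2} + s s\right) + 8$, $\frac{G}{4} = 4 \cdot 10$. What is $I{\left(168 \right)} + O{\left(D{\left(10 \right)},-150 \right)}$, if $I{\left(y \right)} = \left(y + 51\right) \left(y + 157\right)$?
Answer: $93835$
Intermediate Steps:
$G = 160$ ($G = 4 \cdot 4 \cdot 10 = 4 \cdot 40 = 160$)
$D{\left(s \right)} = 8 + 2 s^{2}$ ($D{\left(s \right)} = \left(s^{2} + s^{2}\right) + 8 = 2 s^{2} + 8 = 8 + 2 s^{2}$)
$O{\left(r,b \right)} = 160 + b^{2}$ ($O{\left(r,b \right)} = b b + 160 = b^{2} + 160 = 160 + b^{2}$)
$I{\left(y \right)} = \left(51 + y\right) \left(157 + y\right)$
$I{\left(168 \right)} + O{\left(D{\left(10 \right)},-150 \right)} = \left(8007 + 168^{2} + 208 \cdot 168\right) + \left(160 + \left(-150\right)^{2}\right) = \left(8007 + 28224 + 34944\right) + \left(160 + 22500\right) = 71175 + 22660 = 93835$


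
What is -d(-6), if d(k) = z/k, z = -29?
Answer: -29/6 ≈ -4.8333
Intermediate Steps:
d(k) = -29/k
-d(-6) = -(-29)/(-6) = -(-29)*(-1)/6 = -1*29/6 = -29/6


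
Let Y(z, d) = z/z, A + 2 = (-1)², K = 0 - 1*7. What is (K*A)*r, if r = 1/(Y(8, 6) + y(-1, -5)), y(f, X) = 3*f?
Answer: -7/2 ≈ -3.5000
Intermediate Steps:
K = -7 (K = 0 - 7 = -7)
A = -1 (A = -2 + (-1)² = -2 + 1 = -1)
Y(z, d) = 1
r = -½ (r = 1/(1 + 3*(-1)) = 1/(1 - 3) = 1/(-2) = -½ ≈ -0.50000)
(K*A)*r = -7*(-1)*(-½) = 7*(-½) = -7/2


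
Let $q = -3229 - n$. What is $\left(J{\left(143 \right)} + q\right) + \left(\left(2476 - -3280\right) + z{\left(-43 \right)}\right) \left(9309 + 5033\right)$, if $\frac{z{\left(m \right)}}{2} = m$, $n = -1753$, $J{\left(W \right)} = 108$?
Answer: $81317772$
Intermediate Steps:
$z{\left(m \right)} = 2 m$
$q = -1476$ ($q = -3229 - -1753 = -3229 + 1753 = -1476$)
$\left(J{\left(143 \right)} + q\right) + \left(\left(2476 - -3280\right) + z{\left(-43 \right)}\right) \left(9309 + 5033\right) = \left(108 - 1476\right) + \left(\left(2476 - -3280\right) + 2 \left(-43\right)\right) \left(9309 + 5033\right) = -1368 + \left(\left(2476 + 3280\right) - 86\right) 14342 = -1368 + \left(5756 - 86\right) 14342 = -1368 + 5670 \cdot 14342 = -1368 + 81319140 = 81317772$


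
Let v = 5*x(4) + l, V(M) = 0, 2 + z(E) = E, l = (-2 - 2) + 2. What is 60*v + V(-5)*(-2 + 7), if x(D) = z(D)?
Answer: 480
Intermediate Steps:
l = -2 (l = -4 + 2 = -2)
z(E) = -2 + E
x(D) = -2 + D
v = 8 (v = 5*(-2 + 4) - 2 = 5*2 - 2 = 10 - 2 = 8)
60*v + V(-5)*(-2 + 7) = 60*8 + 0*(-2 + 7) = 480 + 0*5 = 480 + 0 = 480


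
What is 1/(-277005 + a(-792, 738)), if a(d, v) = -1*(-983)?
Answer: -1/276022 ≈ -3.6229e-6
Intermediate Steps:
a(d, v) = 983
1/(-277005 + a(-792, 738)) = 1/(-277005 + 983) = 1/(-276022) = -1/276022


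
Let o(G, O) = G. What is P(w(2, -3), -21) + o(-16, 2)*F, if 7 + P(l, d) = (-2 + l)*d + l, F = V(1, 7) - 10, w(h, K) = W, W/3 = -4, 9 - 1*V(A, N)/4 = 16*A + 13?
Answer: 1715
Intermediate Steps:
V(A, N) = -16 - 64*A (V(A, N) = 36 - 4*(16*A + 13) = 36 - 4*(13 + 16*A) = 36 + (-52 - 64*A) = -16 - 64*A)
W = -12 (W = 3*(-4) = -12)
w(h, K) = -12
F = -90 (F = (-16 - 64*1) - 10 = (-16 - 64) - 10 = -80 - 10 = -90)
P(l, d) = -7 + l + d*(-2 + l) (P(l, d) = -7 + ((-2 + l)*d + l) = -7 + (d*(-2 + l) + l) = -7 + (l + d*(-2 + l)) = -7 + l + d*(-2 + l))
P(w(2, -3), -21) + o(-16, 2)*F = (-7 - 12 - 2*(-21) - 21*(-12)) - 16*(-90) = (-7 - 12 + 42 + 252) + 1440 = 275 + 1440 = 1715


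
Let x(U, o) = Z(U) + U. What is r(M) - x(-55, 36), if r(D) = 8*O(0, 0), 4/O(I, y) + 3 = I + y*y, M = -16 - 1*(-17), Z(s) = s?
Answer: 298/3 ≈ 99.333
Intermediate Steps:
x(U, o) = 2*U (x(U, o) = U + U = 2*U)
M = 1 (M = -16 + 17 = 1)
O(I, y) = 4/(-3 + I + y²) (O(I, y) = 4/(-3 + (I + y*y)) = 4/(-3 + (I + y²)) = 4/(-3 + I + y²))
r(D) = -32/3 (r(D) = 8*(4/(-3 + 0 + 0²)) = 8*(4/(-3 + 0 + 0)) = 8*(4/(-3)) = 8*(4*(-⅓)) = 8*(-4/3) = -32/3)
r(M) - x(-55, 36) = -32/3 - 2*(-55) = -32/3 - 1*(-110) = -32/3 + 110 = 298/3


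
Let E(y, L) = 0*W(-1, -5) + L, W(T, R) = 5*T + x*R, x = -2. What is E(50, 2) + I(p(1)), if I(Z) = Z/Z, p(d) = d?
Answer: 3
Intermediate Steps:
I(Z) = 1
W(T, R) = -2*R + 5*T (W(T, R) = 5*T - 2*R = -2*R + 5*T)
E(y, L) = L (E(y, L) = 0*(-2*(-5) + 5*(-1)) + L = 0*(10 - 5) + L = 0*5 + L = 0 + L = L)
E(50, 2) + I(p(1)) = 2 + 1 = 3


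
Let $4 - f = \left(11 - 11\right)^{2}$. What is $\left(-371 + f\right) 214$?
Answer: $-78538$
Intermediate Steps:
$f = 4$ ($f = 4 - \left(11 - 11\right)^{2} = 4 - 0^{2} = 4 - 0 = 4 + 0 = 4$)
$\left(-371 + f\right) 214 = \left(-371 + 4\right) 214 = \left(-367\right) 214 = -78538$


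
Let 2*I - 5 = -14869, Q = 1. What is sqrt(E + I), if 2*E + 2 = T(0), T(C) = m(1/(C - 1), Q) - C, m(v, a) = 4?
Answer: I*sqrt(7431) ≈ 86.203*I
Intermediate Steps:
I = -7432 (I = 5/2 + (1/2)*(-14869) = 5/2 - 14869/2 = -7432)
T(C) = 4 - C
E = 1 (E = -1 + (4 - 1*0)/2 = -1 + (4 + 0)/2 = -1 + (1/2)*4 = -1 + 2 = 1)
sqrt(E + I) = sqrt(1 - 7432) = sqrt(-7431) = I*sqrt(7431)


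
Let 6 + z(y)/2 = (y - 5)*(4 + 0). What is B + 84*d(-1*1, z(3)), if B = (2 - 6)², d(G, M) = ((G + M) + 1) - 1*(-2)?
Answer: -2168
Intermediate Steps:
z(y) = -52 + 8*y (z(y) = -12 + 2*((y - 5)*(4 + 0)) = -12 + 2*((-5 + y)*4) = -12 + 2*(-20 + 4*y) = -12 + (-40 + 8*y) = -52 + 8*y)
d(G, M) = 3 + G + M (d(G, M) = (1 + G + M) + 2 = 3 + G + M)
B = 16 (B = (-4)² = 16)
B + 84*d(-1*1, z(3)) = 16 + 84*(3 - 1*1 + (-52 + 8*3)) = 16 + 84*(3 - 1 + (-52 + 24)) = 16 + 84*(3 - 1 - 28) = 16 + 84*(-26) = 16 - 2184 = -2168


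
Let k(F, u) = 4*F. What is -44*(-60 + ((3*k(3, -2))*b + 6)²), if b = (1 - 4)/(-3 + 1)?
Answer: -155760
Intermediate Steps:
b = 3/2 (b = -3/(-2) = -3*(-½) = 3/2 ≈ 1.5000)
-44*(-60 + ((3*k(3, -2))*b + 6)²) = -44*(-60 + ((3*(4*3))*(3/2) + 6)²) = -44*(-60 + ((3*12)*(3/2) + 6)²) = -44*(-60 + (36*(3/2) + 6)²) = -44*(-60 + (54 + 6)²) = -44*(-60 + 60²) = -44*(-60 + 3600) = -44*3540 = -155760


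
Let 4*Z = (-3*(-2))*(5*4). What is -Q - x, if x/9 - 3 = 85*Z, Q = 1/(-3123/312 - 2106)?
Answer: -5056433401/220065 ≈ -22977.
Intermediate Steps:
Z = 30 (Z = ((-3*(-2))*(5*4))/4 = (6*20)/4 = (¼)*120 = 30)
Q = -104/220065 (Q = 1/(-3123*1/312 - 2106) = 1/(-1041/104 - 2106) = 1/(-220065/104) = -104/220065 ≈ -0.00047259)
x = 22977 (x = 27 + 9*(85*30) = 27 + 9*2550 = 27 + 22950 = 22977)
-Q - x = -1*(-104/220065) - 1*22977 = 104/220065 - 22977 = -5056433401/220065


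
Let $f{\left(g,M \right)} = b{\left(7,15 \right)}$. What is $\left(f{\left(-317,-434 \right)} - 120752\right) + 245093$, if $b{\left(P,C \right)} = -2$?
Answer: $124339$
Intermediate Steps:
$f{\left(g,M \right)} = -2$
$\left(f{\left(-317,-434 \right)} - 120752\right) + 245093 = \left(-2 - 120752\right) + 245093 = -120754 + 245093 = 124339$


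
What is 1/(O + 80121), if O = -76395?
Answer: 1/3726 ≈ 0.00026838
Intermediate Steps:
1/(O + 80121) = 1/(-76395 + 80121) = 1/3726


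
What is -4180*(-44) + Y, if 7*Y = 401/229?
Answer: 294824161/1603 ≈ 1.8392e+5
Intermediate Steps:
Y = 401/1603 (Y = (401/229)/7 = (401*(1/229))/7 = (1/7)*(401/229) = 401/1603 ≈ 0.25016)
-4180*(-44) + Y = -4180*(-44) + 401/1603 = -380*(-484) + 401/1603 = 183920 + 401/1603 = 294824161/1603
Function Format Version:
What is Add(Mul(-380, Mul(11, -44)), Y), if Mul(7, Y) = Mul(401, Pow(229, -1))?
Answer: Rational(294824161, 1603) ≈ 1.8392e+5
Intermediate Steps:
Y = Rational(401, 1603) (Y = Mul(Rational(1, 7), Mul(401, Pow(229, -1))) = Mul(Rational(1, 7), Mul(401, Rational(1, 229))) = Mul(Rational(1, 7), Rational(401, 229)) = Rational(401, 1603) ≈ 0.25016)
Add(Mul(-380, Mul(11, -44)), Y) = Add(Mul(-380, Mul(11, -44)), Rational(401, 1603)) = Add(Mul(-380, -484), Rational(401, 1603)) = Add(183920, Rational(401, 1603)) = Rational(294824161, 1603)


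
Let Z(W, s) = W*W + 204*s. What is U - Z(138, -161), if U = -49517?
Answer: -35717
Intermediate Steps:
Z(W, s) = W² + 204*s
U - Z(138, -161) = -49517 - (138² + 204*(-161)) = -49517 - (19044 - 32844) = -49517 - 1*(-13800) = -49517 + 13800 = -35717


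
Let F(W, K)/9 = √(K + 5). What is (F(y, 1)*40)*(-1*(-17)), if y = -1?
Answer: 6120*√6 ≈ 14991.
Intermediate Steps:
F(W, K) = 9*√(5 + K) (F(W, K) = 9*√(K + 5) = 9*√(5 + K))
(F(y, 1)*40)*(-1*(-17)) = ((9*√(5 + 1))*40)*(-1*(-17)) = ((9*√6)*40)*17 = (360*√6)*17 = 6120*√6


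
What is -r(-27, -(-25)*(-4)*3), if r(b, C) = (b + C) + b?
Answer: 354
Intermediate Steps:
r(b, C) = C + 2*b (r(b, C) = (C + b) + b = C + 2*b)
-r(-27, -(-25)*(-4)*3) = -(-(-25)*(-4)*3 + 2*(-27)) = -(-5*20*3 - 54) = -(-100*3 - 54) = -(-300 - 54) = -1*(-354) = 354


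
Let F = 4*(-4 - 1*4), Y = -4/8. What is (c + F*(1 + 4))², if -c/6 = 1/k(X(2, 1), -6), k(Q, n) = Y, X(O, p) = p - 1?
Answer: 21904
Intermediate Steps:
X(O, p) = -1 + p
Y = -½ (Y = -4*⅛ = -½ ≈ -0.50000)
k(Q, n) = -½
F = -32 (F = 4*(-4 - 4) = 4*(-8) = -32)
c = 12 (c = -6/(-½) = -6*(-2) = 12)
(c + F*(1 + 4))² = (12 - 32*(1 + 4))² = (12 - 32*5)² = (12 - 160)² = (-148)² = 21904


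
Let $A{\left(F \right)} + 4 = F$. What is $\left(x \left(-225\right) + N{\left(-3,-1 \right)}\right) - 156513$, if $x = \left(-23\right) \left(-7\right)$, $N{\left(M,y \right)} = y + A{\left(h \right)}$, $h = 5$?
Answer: $-192738$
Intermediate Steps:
$A{\left(F \right)} = -4 + F$
$N{\left(M,y \right)} = 1 + y$ ($N{\left(M,y \right)} = y + \left(-4 + 5\right) = y + 1 = 1 + y$)
$x = 161$
$\left(x \left(-225\right) + N{\left(-3,-1 \right)}\right) - 156513 = \left(161 \left(-225\right) + \left(1 - 1\right)\right) - 156513 = \left(-36225 + 0\right) - 156513 = -36225 - 156513 = -192738$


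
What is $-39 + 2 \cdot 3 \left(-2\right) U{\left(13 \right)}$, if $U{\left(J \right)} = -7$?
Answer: $45$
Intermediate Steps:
$-39 + 2 \cdot 3 \left(-2\right) U{\left(13 \right)} = -39 + 2 \cdot 3 \left(-2\right) \left(-7\right) = -39 + 6 \left(-2\right) \left(-7\right) = -39 - -84 = -39 + 84 = 45$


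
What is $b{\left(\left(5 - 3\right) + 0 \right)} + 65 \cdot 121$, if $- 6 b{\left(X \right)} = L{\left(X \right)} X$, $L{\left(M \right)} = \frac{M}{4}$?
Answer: $\frac{47189}{6} \approx 7864.8$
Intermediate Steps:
$L{\left(M \right)} = \frac{M}{4}$ ($L{\left(M \right)} = M \frac{1}{4} = \frac{M}{4}$)
$b{\left(X \right)} = - \frac{X^{2}}{24}$ ($b{\left(X \right)} = - \frac{\frac{X}{4} X}{6} = - \frac{\frac{1}{4} X^{2}}{6} = - \frac{X^{2}}{24}$)
$b{\left(\left(5 - 3\right) + 0 \right)} + 65 \cdot 121 = - \frac{\left(\left(5 - 3\right) + 0\right)^{2}}{24} + 65 \cdot 121 = - \frac{\left(2 + 0\right)^{2}}{24} + 7865 = - \frac{2^{2}}{24} + 7865 = \left(- \frac{1}{24}\right) 4 + 7865 = - \frac{1}{6} + 7865 = \frac{47189}{6}$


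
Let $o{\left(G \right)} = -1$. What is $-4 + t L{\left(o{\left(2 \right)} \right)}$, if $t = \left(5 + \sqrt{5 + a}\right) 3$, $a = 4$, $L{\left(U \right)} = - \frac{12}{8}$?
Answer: $-40$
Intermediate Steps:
$L{\left(U \right)} = - \frac{3}{2}$ ($L{\left(U \right)} = \left(-12\right) \frac{1}{8} = - \frac{3}{2}$)
$t = 24$ ($t = \left(5 + \sqrt{5 + 4}\right) 3 = \left(5 + \sqrt{9}\right) 3 = \left(5 + 3\right) 3 = 8 \cdot 3 = 24$)
$-4 + t L{\left(o{\left(2 \right)} \right)} = -4 + 24 \left(- \frac{3}{2}\right) = -4 - 36 = -40$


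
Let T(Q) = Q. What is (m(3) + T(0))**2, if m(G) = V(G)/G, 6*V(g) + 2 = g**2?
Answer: 49/324 ≈ 0.15123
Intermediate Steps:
V(g) = -1/3 + g**2/6
m(G) = (-1/3 + G**2/6)/G
(m(3) + T(0))**2 = ((1/6)*(-2 + 3**2)/3 + 0)**2 = ((1/6)*(1/3)*(-2 + 9) + 0)**2 = ((1/6)*(1/3)*7 + 0)**2 = (7/18 + 0)**2 = (7/18)**2 = 49/324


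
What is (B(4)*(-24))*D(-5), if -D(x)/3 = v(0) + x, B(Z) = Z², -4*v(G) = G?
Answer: -5760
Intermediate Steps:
v(G) = -G/4
D(x) = -3*x (D(x) = -3*(-¼*0 + x) = -3*(0 + x) = -3*x)
(B(4)*(-24))*D(-5) = (4²*(-24))*(-3*(-5)) = (16*(-24))*15 = -384*15 = -5760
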